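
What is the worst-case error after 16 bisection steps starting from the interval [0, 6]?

Bisection error bound: |error| ≤ (b-a)/2^n
|error| ≤ (6 - 0)/2^16 = 6/2^16
|error| ≤ 0.0000915527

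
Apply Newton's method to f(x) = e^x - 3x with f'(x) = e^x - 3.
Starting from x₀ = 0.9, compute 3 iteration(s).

f(x) = e^x - 3x
f'(x) = e^x - 3
x₀ = 0.9

Newton-Raphson formula: x_{n+1} = x_n - f(x_n)/f'(x_n)

Iteration 1:
  f(0.900000) = -0.240397
  f'(0.900000) = -0.540397
  x_1 = 0.900000 - (-0.240397)/(-0.540397) = 0.455148
Iteration 2:
  f(0.455148) = 0.210963
  f'(0.455148) = -1.423594
  x_2 = 0.455148 - 0.210963/(-1.423594) = 0.603338
Iteration 3:
  f(0.603338) = 0.018197
  f'(0.603338) = -1.171788
  x_3 = 0.603338 - 0.018197/(-1.171788) = 0.618867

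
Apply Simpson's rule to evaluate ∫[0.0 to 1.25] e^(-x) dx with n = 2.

f(x) = e^(-x)
a = 0.0, b = 1.25, n = 2
h = (b - a)/n = 0.625000

Simpson's rule: (h/3)[f(x₀) + 4f(x₁) + 2f(x₂) + ... + f(xₙ)]

x_0 = 0.0000, f(x_0) = 1.000000, coefficient = 1
x_1 = 0.6250, f(x_1) = 0.535261, coefficient = 4
x_2 = 1.2500, f(x_2) = 0.286505, coefficient = 1

I ≈ (0.625000/3) × 3.427551 = 0.714073
Exact value: 0.713495
Error: 0.000578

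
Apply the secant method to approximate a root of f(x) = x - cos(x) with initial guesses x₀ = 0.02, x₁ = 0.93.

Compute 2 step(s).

f(x) = x - cos(x)
x₀ = 0.02, x₁ = 0.93

Secant formula: x_{n+1} = x_n - f(x_n)(x_n - x_{n-1})/(f(x_n) - f(x_{n-1}))

Iteration 1:
  f(0.020000) = -0.979800
  f(0.930000) = 0.332166
  x_2 = 0.930000 - 0.332166×(0.930000 - 0.020000)/(0.332166 - (-0.979800))
       = 0.699604
Iteration 2:
  f(0.930000) = 0.332166
  f(0.699604) = -0.065492
  x_3 = 0.699604 - (-0.065492)×(0.699604 - 0.930000)/(-0.065492 - 0.332166)
       = 0.737550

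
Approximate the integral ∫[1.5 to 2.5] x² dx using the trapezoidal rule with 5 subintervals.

f(x) = x²
a = 1.5, b = 2.5, n = 5
h = (b - a)/n = 0.200000

Trapezoidal rule: (h/2)[f(x₀) + 2f(x₁) + 2f(x₂) + ... + f(xₙ)]

x_0 = 1.5000, f(x_0) = 2.250000, coefficient = 1
x_1 = 1.7000, f(x_1) = 2.890000, coefficient = 2
x_2 = 1.9000, f(x_2) = 3.610000, coefficient = 2
x_3 = 2.1000, f(x_3) = 4.410000, coefficient = 2
x_4 = 2.3000, f(x_4) = 5.290000, coefficient = 2
x_5 = 2.5000, f(x_5) = 6.250000, coefficient = 1

I ≈ (0.200000/2) × 40.900000 = 4.090000
Exact value: 4.083333
Error: 0.006667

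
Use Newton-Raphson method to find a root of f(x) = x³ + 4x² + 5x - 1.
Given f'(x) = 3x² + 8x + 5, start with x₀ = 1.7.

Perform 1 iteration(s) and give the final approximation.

f(x) = x³ + 4x² + 5x - 1
f'(x) = 3x² + 8x + 5
x₀ = 1.7

Newton-Raphson formula: x_{n+1} = x_n - f(x_n)/f'(x_n)

Iteration 1:
  f(1.700000) = 23.973000
  f'(1.700000) = 27.270000
  x_1 = 1.700000 - 23.973000/27.270000 = 0.820902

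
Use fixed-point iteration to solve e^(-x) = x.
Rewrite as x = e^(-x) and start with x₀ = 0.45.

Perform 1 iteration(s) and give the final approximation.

Equation: e^(-x) = x
Fixed-point form: x = e^(-x)
x₀ = 0.45

x_1 = g(0.450000) = 0.637628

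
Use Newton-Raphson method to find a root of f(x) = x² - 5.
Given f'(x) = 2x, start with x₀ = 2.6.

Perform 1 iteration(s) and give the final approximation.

f(x) = x² - 5
f'(x) = 2x
x₀ = 2.6

Newton-Raphson formula: x_{n+1} = x_n - f(x_n)/f'(x_n)

Iteration 1:
  f(2.600000) = 1.760000
  f'(2.600000) = 5.200000
  x_1 = 2.600000 - 1.760000/5.200000 = 2.261538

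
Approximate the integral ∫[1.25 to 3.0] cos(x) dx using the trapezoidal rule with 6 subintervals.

f(x) = cos(x)
a = 1.25, b = 3.0, n = 6
h = (b - a)/n = 0.291667

Trapezoidal rule: (h/2)[f(x₀) + 2f(x₁) + 2f(x₂) + ... + f(xₙ)]

x_0 = 1.2500, f(x_0) = 0.315322, coefficient = 1
x_1 = 1.5417, f(x_1) = 0.029126, coefficient = 2
x_2 = 1.8333, f(x_2) = -0.259531, coefficient = 2
x_3 = 2.1250, f(x_3) = -0.526266, coefficient = 2
x_4 = 2.4167, f(x_4) = -0.748549, coefficient = 2
x_5 = 2.7083, f(x_5) = -0.907602, coefficient = 2
x_6 = 3.0000, f(x_6) = -0.989992, coefficient = 1

I ≈ (0.291667/2) × -5.500316 = -0.802129
Exact value: -0.807865
Error: 0.005735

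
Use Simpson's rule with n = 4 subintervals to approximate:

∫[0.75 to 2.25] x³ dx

f(x) = x³
a = 0.75, b = 2.25, n = 4
h = (b - a)/n = 0.375000

Simpson's rule: (h/3)[f(x₀) + 4f(x₁) + 2f(x₂) + ... + f(xₙ)]

x_0 = 0.7500, f(x_0) = 0.421875, coefficient = 1
x_1 = 1.1250, f(x_1) = 1.423828, coefficient = 4
x_2 = 1.5000, f(x_2) = 3.375000, coefficient = 2
x_3 = 1.8750, f(x_3) = 6.591797, coefficient = 4
x_4 = 2.2500, f(x_4) = 11.390625, coefficient = 1

I ≈ (0.375000/3) × 50.625000 = 6.328125
Exact value: 6.328125
Error: 0.000000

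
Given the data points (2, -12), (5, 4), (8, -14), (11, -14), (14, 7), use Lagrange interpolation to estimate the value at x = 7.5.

Lagrange interpolation formula:
P(x) = Σ yᵢ × Lᵢ(x)
where Lᵢ(x) = Π_{j≠i} (x - xⱼ)/(xᵢ - xⱼ)

L_0(7.5) = (7.5 - 5)/(2 - 5) × (7.5 - 8)/(2 - 8) × (7.5 - 11)/(2 - 11) × (7.5 - 14)/(2 - 14) = -0.014628
L_1(7.5) = (7.5 - 2)/(5 - 2) × (7.5 - 8)/(5 - 8) × (7.5 - 11)/(5 - 11) × (7.5 - 14)/(5 - 14) = 0.128729
L_2(7.5) = (7.5 - 2)/(8 - 2) × (7.5 - 5)/(8 - 5) × (7.5 - 11)/(8 - 11) × (7.5 - 14)/(8 - 14) = 0.965471
L_3(7.5) = (7.5 - 2)/(11 - 2) × (7.5 - 5)/(11 - 5) × (7.5 - 8)/(11 - 8) × (7.5 - 14)/(11 - 14) = -0.091950
L_4(7.5) = (7.5 - 2)/(14 - 2) × (7.5 - 5)/(14 - 5) × (7.5 - 8)/(14 - 8) × (7.5 - 11)/(14 - 11) = 0.012378

P(7.5) = (-12)×L_0(7.5) + 4×L_1(7.5) + (-14)×L_2(7.5) + (-14)×L_3(7.5) + 7×L_4(7.5)
P(7.5) = -11.452193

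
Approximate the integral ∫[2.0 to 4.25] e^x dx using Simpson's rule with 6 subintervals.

f(x) = e^x
a = 2.0, b = 4.25, n = 6
h = (b - a)/n = 0.375000

Simpson's rule: (h/3)[f(x₀) + 4f(x₁) + 2f(x₂) + ... + f(xₙ)]

x_0 = 2.0000, f(x_0) = 7.389056, coefficient = 1
x_1 = 2.3750, f(x_1) = 10.751013, coefficient = 4
x_2 = 2.7500, f(x_2) = 15.642632, coefficient = 2
x_3 = 3.1250, f(x_3) = 22.759895, coefficient = 4
x_4 = 3.5000, f(x_4) = 33.115452, coefficient = 2
x_5 = 3.8750, f(x_5) = 48.182698, coefficient = 4
x_6 = 4.2500, f(x_6) = 70.105412, coefficient = 1

I ≈ (0.375000/3) × 501.785062 = 62.723133
Exact value: 62.716356
Error: 0.006777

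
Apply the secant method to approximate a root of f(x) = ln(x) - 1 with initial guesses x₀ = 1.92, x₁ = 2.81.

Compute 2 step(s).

f(x) = ln(x) - 1
x₀ = 1.92, x₁ = 2.81

Secant formula: x_{n+1} = x_n - f(x_n)(x_n - x_{n-1})/(f(x_n) - f(x_{n-1}))

Iteration 1:
  f(1.920000) = -0.347675
  f(2.810000) = 0.033184
  x_2 = 2.810000 - 0.033184×(2.810000 - 1.920000)/(0.033184 - (-0.347675))
       = 2.732454
Iteration 2:
  f(2.810000) = 0.033184
  f(2.732454) = 0.005200
  x_3 = 2.732454 - 0.005200×(2.732454 - 2.810000)/(0.005200 - 0.033184)
       = 2.718044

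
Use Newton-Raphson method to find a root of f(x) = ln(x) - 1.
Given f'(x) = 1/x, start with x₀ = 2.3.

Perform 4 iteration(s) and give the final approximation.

f(x) = ln(x) - 1
f'(x) = 1/x
x₀ = 2.3

Newton-Raphson formula: x_{n+1} = x_n - f(x_n)/f'(x_n)

Iteration 1:
  f(2.300000) = -0.167091
  f'(2.300000) = 0.434783
  x_1 = 2.300000 - (-0.167091)/0.434783 = 2.684309
Iteration 2:
  f(2.684309) = -0.012577
  f'(2.684309) = 0.372535
  x_2 = 2.684309 - (-0.012577)/0.372535 = 2.718069
Iteration 3:
  f(2.718069) = -0.000078
  f'(2.718069) = 0.367908
  x_3 = 2.718069 - (-0.000078)/0.367908 = 2.718282
Iteration 4:
  f(2.718282) = 0.000000
  f'(2.718282) = 0.367879
  x_4 = 2.718282 - 0.000000/0.367879 = 2.718282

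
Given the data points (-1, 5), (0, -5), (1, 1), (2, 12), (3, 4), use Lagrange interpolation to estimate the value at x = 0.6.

Lagrange interpolation formula:
P(x) = Σ yᵢ × Lᵢ(x)
where Lᵢ(x) = Π_{j≠i} (x - xⱼ)/(xᵢ - xⱼ)

L_0(0.6) = (0.6 - 0)/(-1 - 0) × (0.6 - 1)/(-1 - 1) × (0.6 - 2)/(-1 - 2) × (0.6 - 3)/(-1 - 3) = -0.033600
L_1(0.6) = (0.6 - (-1))/(0 - (-1)) × (0.6 - 1)/(0 - 1) × (0.6 - 2)/(0 - 2) × (0.6 - 3)/(0 - 3) = 0.358400
L_2(0.6) = (0.6 - (-1))/(1 - (-1)) × (0.6 - 0)/(1 - 0) × (0.6 - 2)/(1 - 2) × (0.6 - 3)/(1 - 3) = 0.806400
L_3(0.6) = (0.6 - (-1))/(2 - (-1)) × (0.6 - 0)/(2 - 0) × (0.6 - 1)/(2 - 1) × (0.6 - 3)/(2 - 3) = -0.153600
L_4(0.6) = (0.6 - (-1))/(3 - (-1)) × (0.6 - 0)/(3 - 0) × (0.6 - 1)/(3 - 1) × (0.6 - 2)/(3 - 2) = 0.022400

P(0.6) = 5×L_0(0.6) + (-5)×L_1(0.6) + 1×L_2(0.6) + 12×L_3(0.6) + 4×L_4(0.6)
P(0.6) = -2.907200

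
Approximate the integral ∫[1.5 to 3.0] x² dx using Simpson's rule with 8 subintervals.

f(x) = x²
a = 1.5, b = 3.0, n = 8
h = (b - a)/n = 0.187500

Simpson's rule: (h/3)[f(x₀) + 4f(x₁) + 2f(x₂) + ... + f(xₙ)]

x_0 = 1.5000, f(x_0) = 2.250000, coefficient = 1
x_1 = 1.6875, f(x_1) = 2.847656, coefficient = 4
x_2 = 1.8750, f(x_2) = 3.515625, coefficient = 2
x_3 = 2.0625, f(x_3) = 4.253906, coefficient = 4
x_4 = 2.2500, f(x_4) = 5.062500, coefficient = 2
x_5 = 2.4375, f(x_5) = 5.941406, coefficient = 4
x_6 = 2.6250, f(x_6) = 6.890625, coefficient = 2
x_7 = 2.8125, f(x_7) = 7.910156, coefficient = 4
x_8 = 3.0000, f(x_8) = 9.000000, coefficient = 1

I ≈ (0.187500/3) × 126.000000 = 7.875000
Exact value: 7.875000
Error: 0.000000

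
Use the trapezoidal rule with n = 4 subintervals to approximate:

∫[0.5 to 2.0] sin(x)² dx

f(x) = sin(x)²
a = 0.5, b = 2.0, n = 4
h = (b - a)/n = 0.375000

Trapezoidal rule: (h/2)[f(x₀) + 2f(x₁) + 2f(x₂) + ... + f(xₙ)]

x_0 = 0.5000, f(x_0) = 0.229849, coefficient = 1
x_1 = 0.8750, f(x_1) = 0.589123, coefficient = 2
x_2 = 1.2500, f(x_2) = 0.900572, coefficient = 2
x_3 = 1.6250, f(x_3) = 0.997065, coefficient = 2
x_4 = 2.0000, f(x_4) = 0.826822, coefficient = 1

I ≈ (0.375000/2) × 6.030190 = 1.130661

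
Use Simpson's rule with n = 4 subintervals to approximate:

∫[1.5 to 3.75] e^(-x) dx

f(x) = e^(-x)
a = 1.5, b = 3.75, n = 4
h = (b - a)/n = 0.562500

Simpson's rule: (h/3)[f(x₀) + 4f(x₁) + 2f(x₂) + ... + f(xₙ)]

x_0 = 1.5000, f(x_0) = 0.223130, coefficient = 1
x_1 = 2.0625, f(x_1) = 0.127136, coefficient = 4
x_2 = 2.6250, f(x_2) = 0.072440, coefficient = 2
x_3 = 3.1875, f(x_3) = 0.041275, coefficient = 4
x_4 = 3.7500, f(x_4) = 0.023518, coefficient = 1

I ≈ (0.562500/3) × 1.065170 = 0.199719
Exact value: 0.199612
Error: 0.000107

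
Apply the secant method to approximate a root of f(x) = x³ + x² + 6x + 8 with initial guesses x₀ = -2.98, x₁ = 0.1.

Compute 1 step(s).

f(x) = x³ + x² + 6x + 8
x₀ = -2.98, x₁ = 0.1

Secant formula: x_{n+1} = x_n - f(x_n)(x_n - x_{n-1})/(f(x_n) - f(x_{n-1}))

Iteration 1:
  f(-2.980000) = -27.463192
  f(0.100000) = 8.611000
  x_2 = 0.100000 - 8.611000×(0.100000 - (-2.980000))/(8.611000 - (-27.463192))
       = -0.635204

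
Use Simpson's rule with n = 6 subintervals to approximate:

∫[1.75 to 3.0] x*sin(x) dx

f(x) = x*sin(x)
a = 1.75, b = 3.0, n = 6
h = (b - a)/n = 0.208333

Simpson's rule: (h/3)[f(x₀) + 4f(x₁) + 2f(x₂) + ... + f(xₙ)]

x_0 = 1.7500, f(x_0) = 1.721975, coefficient = 1
x_1 = 1.9583, f(x_1) = 1.813109, coefficient = 4
x_2 = 2.1667, f(x_2) = 1.793264, coefficient = 2
x_3 = 2.3750, f(x_3) = 1.647502, coefficient = 4
x_4 = 2.5833, f(x_4) = 1.368419, coefficient = 2
x_5 = 2.7917, f(x_5) = 0.957062, coefficient = 4
x_6 = 3.0000, f(x_6) = 0.423360, coefficient = 1

I ≈ (0.208333/3) × 26.139393 = 1.815236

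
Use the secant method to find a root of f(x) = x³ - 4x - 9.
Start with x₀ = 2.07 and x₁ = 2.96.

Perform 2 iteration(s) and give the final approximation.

f(x) = x³ - 4x - 9
x₀ = 2.07, x₁ = 2.96

Secant formula: x_{n+1} = x_n - f(x_n)(x_n - x_{n-1})/(f(x_n) - f(x_{n-1}))

Iteration 1:
  f(2.070000) = -8.410257
  f(2.960000) = 5.094336
  x_2 = 2.960000 - 5.094336×(2.960000 - 2.070000)/(5.094336 - (-8.410257))
       = 2.624265
Iteration 2:
  f(2.960000) = 5.094336
  f(2.624265) = -1.424352
  x_3 = 2.624265 - (-1.424352)×(2.624265 - 2.960000)/(-1.424352 - 5.094336)
       = 2.697624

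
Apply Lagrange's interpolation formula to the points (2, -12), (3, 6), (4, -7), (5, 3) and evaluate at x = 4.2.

Lagrange interpolation formula:
P(x) = Σ yᵢ × Lᵢ(x)
where Lᵢ(x) = Π_{j≠i} (x - xⱼ)/(xᵢ - xⱼ)

L_0(4.2) = (4.2 - 3)/(2 - 3) × (4.2 - 4)/(2 - 4) × (4.2 - 5)/(2 - 5) = 0.032000
L_1(4.2) = (4.2 - 2)/(3 - 2) × (4.2 - 4)/(3 - 4) × (4.2 - 5)/(3 - 5) = -0.176000
L_2(4.2) = (4.2 - 2)/(4 - 2) × (4.2 - 3)/(4 - 3) × (4.2 - 5)/(4 - 5) = 1.056000
L_3(4.2) = (4.2 - 2)/(5 - 2) × (4.2 - 3)/(5 - 3) × (4.2 - 4)/(5 - 4) = 0.088000

P(4.2) = (-12)×L_0(4.2) + 6×L_1(4.2) + (-7)×L_2(4.2) + 3×L_3(4.2)
P(4.2) = -8.568000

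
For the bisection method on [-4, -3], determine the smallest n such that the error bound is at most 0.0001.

We need (b-a)/2^n ≤ 0.0001
(-3 - (-4))/2^n ≤ 0.0001
1/2^n ≤ 0.0001
2^n ≥ 10000
n ≥ log₂(10000) = 13.29
n ≥ 14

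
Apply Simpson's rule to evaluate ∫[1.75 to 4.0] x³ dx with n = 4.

f(x) = x³
a = 1.75, b = 4.0, n = 4
h = (b - a)/n = 0.562500

Simpson's rule: (h/3)[f(x₀) + 4f(x₁) + 2f(x₂) + ... + f(xₙ)]

x_0 = 1.7500, f(x_0) = 5.359375, coefficient = 1
x_1 = 2.3125, f(x_1) = 12.366455, coefficient = 4
x_2 = 2.8750, f(x_2) = 23.763672, coefficient = 2
x_3 = 3.4375, f(x_3) = 40.618896, coefficient = 4
x_4 = 4.0000, f(x_4) = 64.000000, coefficient = 1

I ≈ (0.562500/3) × 328.828125 = 61.655273
Exact value: 61.655273
Error: 0.000000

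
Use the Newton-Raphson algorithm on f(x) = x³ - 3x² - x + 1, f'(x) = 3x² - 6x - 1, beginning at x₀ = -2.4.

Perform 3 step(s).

f(x) = x³ - 3x² - x + 1
f'(x) = 3x² - 6x - 1
x₀ = -2.4

Newton-Raphson formula: x_{n+1} = x_n - f(x_n)/f'(x_n)

Iteration 1:
  f(-2.400000) = -27.704000
  f'(-2.400000) = 30.680000
  x_1 = -2.400000 - (-27.704000)/30.680000 = -1.497001
Iteration 2:
  f(-1.497001) = -7.580837
  f'(-1.497001) = 14.705047
  x_2 = -1.497001 - (-7.580837)/14.705047 = -0.981475
Iteration 3:
  f(-0.981475) = -1.853854
  f'(-0.981475) = 7.778731
  x_3 = -0.981475 - (-1.853854)/7.778731 = -0.743152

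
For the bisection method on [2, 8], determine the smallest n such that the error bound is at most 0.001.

We need (b-a)/2^n ≤ 0.001
(8 - 2)/2^n ≤ 0.001
6/2^n ≤ 0.001
2^n ≥ 6000
n ≥ log₂(6000) = 12.55
n ≥ 13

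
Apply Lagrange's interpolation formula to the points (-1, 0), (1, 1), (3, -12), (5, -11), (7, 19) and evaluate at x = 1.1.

Lagrange interpolation formula:
P(x) = Σ yᵢ × Lᵢ(x)
where Lᵢ(x) = Π_{j≠i} (x - xⱼ)/(xᵢ - xⱼ)

L_0(1.1) = (1.1 - 1)/(-1 - 1) × (1.1 - 3)/(-1 - 3) × (1.1 - 5)/(-1 - 5) × (1.1 - 7)/(-1 - 7) = -0.011385
L_1(1.1) = (1.1 - (-1))/(1 - (-1)) × (1.1 - 3)/(1 - 3) × (1.1 - 5)/(1 - 5) × (1.1 - 7)/(1 - 7) = 0.956353
L_2(1.1) = (1.1 - (-1))/(3 - (-1)) × (1.1 - 1)/(3 - 1) × (1.1 - 5)/(3 - 5) × (1.1 - 7)/(3 - 7) = 0.075502
L_3(1.1) = (1.1 - (-1))/(5 - (-1)) × (1.1 - 1)/(5 - 1) × (1.1 - 3)/(5 - 3) × (1.1 - 7)/(5 - 7) = -0.024522
L_4(1.1) = (1.1 - (-1))/(7 - (-1)) × (1.1 - 1)/(7 - 1) × (1.1 - 3)/(7 - 3) × (1.1 - 5)/(7 - 5) = 0.004052

P(1.1) = 0×L_0(1.1) + 1×L_1(1.1) + (-12)×L_2(1.1) + (-11)×L_3(1.1) + 19×L_4(1.1)
P(1.1) = 0.397070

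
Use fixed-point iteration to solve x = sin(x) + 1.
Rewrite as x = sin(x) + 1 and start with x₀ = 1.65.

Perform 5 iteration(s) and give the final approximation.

Equation: x = sin(x) + 1
Fixed-point form: x = sin(x) + 1
x₀ = 1.65

x_1 = g(1.650000) = 1.996865
x_2 = g(1.996865) = 1.910598
x_3 = g(1.910598) = 1.942821
x_4 = g(1.942821) = 1.931593
x_5 = g(1.931593) = 1.935616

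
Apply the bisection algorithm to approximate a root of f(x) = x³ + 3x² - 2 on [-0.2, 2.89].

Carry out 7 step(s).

f(x) = x³ + 3x² - 2
Initial interval: [-0.2, 2.89]

Iteration 1:
  c_1 = (-0.200000 + 2.890000)/2 = 1.345000
  f(c_1) = f(1.345000) = 5.860214
  f(a) × f(c) < 0, new interval: [-0.200000, 1.345000]
Iteration 2:
  c_2 = (-0.200000 + 1.345000)/2 = 0.572500
  f(c_2) = f(0.572500) = -0.829091
  f(a) × f(c) ≥ 0, new interval: [0.572500, 1.345000]
Iteration 3:
  c_3 = (0.572500 + 1.345000)/2 = 0.958750
  f(c_3) = f(0.958750) = 1.638889
  f(a) × f(c) < 0, new interval: [0.572500, 0.958750]
Iteration 4:
  c_4 = (0.572500 + 0.958750)/2 = 0.765625
  f(c_4) = f(0.765625) = 0.207340
  f(a) × f(c) < 0, new interval: [0.572500, 0.765625]
Iteration 5:
  c_5 = (0.572500 + 0.765625)/2 = 0.669063
  f(c_5) = f(0.669063) = -0.357564
  f(a) × f(c) ≥ 0, new interval: [0.669063, 0.765625]
Iteration 6:
  c_6 = (0.669063 + 0.765625)/2 = 0.717344
  f(c_6) = f(0.717344) = -0.087122
  f(a) × f(c) ≥ 0, new interval: [0.717344, 0.765625]
Iteration 7:
  c_7 = (0.717344 + 0.765625)/2 = 0.741484
  f(c_7) = f(0.741484) = 0.057065
  f(a) × f(c) < 0, new interval: [0.717344, 0.741484]

After 7 iteration(s), the approximation is c_7 = 0.741484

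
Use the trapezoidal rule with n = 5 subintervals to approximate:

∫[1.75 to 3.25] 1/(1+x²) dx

f(x) = 1/(1+x²)
a = 1.75, b = 3.25, n = 5
h = (b - a)/n = 0.300000

Trapezoidal rule: (h/2)[f(x₀) + 2f(x₁) + 2f(x₂) + ... + f(xₙ)]

x_0 = 1.7500, f(x_0) = 0.246154, coefficient = 1
x_1 = 2.0500, f(x_1) = 0.192215, coefficient = 2
x_2 = 2.3500, f(x_2) = 0.153315, coefficient = 2
x_3 = 2.6500, f(x_3) = 0.124649, coefficient = 2
x_4 = 2.9500, f(x_4) = 0.103066, coefficient = 2
x_5 = 3.2500, f(x_5) = 0.086486, coefficient = 1

I ≈ (0.300000/2) × 1.479133 = 0.221870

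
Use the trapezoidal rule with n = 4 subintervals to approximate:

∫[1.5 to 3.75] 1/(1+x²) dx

f(x) = 1/(1+x²)
a = 1.5, b = 3.75, n = 4
h = (b - a)/n = 0.562500

Trapezoidal rule: (h/2)[f(x₀) + 2f(x₁) + 2f(x₂) + ... + f(xₙ)]

x_0 = 1.5000, f(x_0) = 0.307692, coefficient = 1
x_1 = 2.0625, f(x_1) = 0.190335, coefficient = 2
x_2 = 2.6250, f(x_2) = 0.126733, coefficient = 2
x_3 = 3.1875, f(x_3) = 0.089604, coefficient = 2
x_4 = 3.7500, f(x_4) = 0.066390, coefficient = 1

I ≈ (0.562500/2) × 1.187426 = 0.333964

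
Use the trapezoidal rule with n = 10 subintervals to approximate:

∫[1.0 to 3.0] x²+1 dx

f(x) = x²+1
a = 1.0, b = 3.0, n = 10
h = (b - a)/n = 0.200000

Trapezoidal rule: (h/2)[f(x₀) + 2f(x₁) + 2f(x₂) + ... + f(xₙ)]

x_0 = 1.0000, f(x_0) = 2.000000, coefficient = 1
x_1 = 1.2000, f(x_1) = 2.440000, coefficient = 2
x_2 = 1.4000, f(x_2) = 2.960000, coefficient = 2
x_3 = 1.6000, f(x_3) = 3.560000, coefficient = 2
x_4 = 1.8000, f(x_4) = 4.240000, coefficient = 2
x_5 = 2.0000, f(x_5) = 5.000000, coefficient = 2
x_6 = 2.2000, f(x_6) = 5.840000, coefficient = 2
x_7 = 2.4000, f(x_7) = 6.760000, coefficient = 2
x_8 = 2.6000, f(x_8) = 7.760000, coefficient = 2
x_9 = 2.8000, f(x_9) = 8.840000, coefficient = 2
x_10 = 3.0000, f(x_10) = 10.000000, coefficient = 1

I ≈ (0.200000/2) × 106.800000 = 10.680000
Exact value: 10.666667
Error: 0.013333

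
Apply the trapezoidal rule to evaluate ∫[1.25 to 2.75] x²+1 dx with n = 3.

f(x) = x²+1
a = 1.25, b = 2.75, n = 3
h = (b - a)/n = 0.500000

Trapezoidal rule: (h/2)[f(x₀) + 2f(x₁) + 2f(x₂) + ... + f(xₙ)]

x_0 = 1.2500, f(x_0) = 2.562500, coefficient = 1
x_1 = 1.7500, f(x_1) = 4.062500, coefficient = 2
x_2 = 2.2500, f(x_2) = 6.062500, coefficient = 2
x_3 = 2.7500, f(x_3) = 8.562500, coefficient = 1

I ≈ (0.500000/2) × 31.375000 = 7.843750
Exact value: 7.781250
Error: 0.062500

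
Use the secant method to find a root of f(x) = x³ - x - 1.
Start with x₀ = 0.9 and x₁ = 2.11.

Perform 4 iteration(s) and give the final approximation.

f(x) = x³ - x - 1
x₀ = 0.9, x₁ = 2.11

Secant formula: x_{n+1} = x_n - f(x_n)(x_n - x_{n-1})/(f(x_n) - f(x_{n-1}))

Iteration 1:
  f(0.900000) = -1.171000
  f(2.110000) = 6.283931
  x_2 = 2.110000 - 6.283931×(2.110000 - 0.900000)/(6.283931 - (-1.171000))
       = 1.090063
Iteration 2:
  f(2.110000) = 6.283931
  f(1.090063) = -0.794808
  x_3 = 1.090063 - (-0.794808)×(1.090063 - 2.110000)/(-0.794808 - 6.283931)
       = 1.204583
Iteration 3:
  f(1.090063) = -0.794808
  f(1.204583) = -0.456709
  x_4 = 1.204583 - (-0.456709)×(1.204583 - 1.090063)/(-0.456709 - (-0.794808))
       = 1.359277
Iteration 4:
  f(1.204583) = -0.456709
  f(1.359277) = 0.152171
  x_5 = 1.359277 - 0.152171×(1.359277 - 1.204583)/(0.152171 - (-0.456709))
       = 1.320616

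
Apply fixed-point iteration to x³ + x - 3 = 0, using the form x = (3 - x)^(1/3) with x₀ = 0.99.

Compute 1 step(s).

Equation: x³ + x - 3 = 0
Fixed-point form: x = (3 - x)^(1/3)
x₀ = 0.99

x_1 = g(0.990000) = 1.262017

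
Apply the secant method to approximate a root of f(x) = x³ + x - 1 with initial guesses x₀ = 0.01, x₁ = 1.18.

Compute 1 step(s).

f(x) = x³ + x - 1
x₀ = 0.01, x₁ = 1.18

Secant formula: x_{n+1} = x_n - f(x_n)(x_n - x_{n-1})/(f(x_n) - f(x_{n-1}))

Iteration 1:
  f(0.010000) = -0.989999
  f(1.180000) = 1.823032
  x_2 = 1.180000 - 1.823032×(1.180000 - 0.010000)/(1.823032 - (-0.989999))
       = 0.421762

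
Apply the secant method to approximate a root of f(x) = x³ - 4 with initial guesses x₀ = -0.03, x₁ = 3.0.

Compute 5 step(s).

f(x) = x³ - 4
x₀ = -0.03, x₁ = 3.0

Secant formula: x_{n+1} = x_n - f(x_n)(x_n - x_{n-1})/(f(x_n) - f(x_{n-1}))

Iteration 1:
  f(-0.030000) = -4.000027
  f(3.000000) = 23.000000
  x_2 = 3.000000 - 23.000000×(3.000000 - (-0.030000))/(23.000000 - (-4.000027))
       = 0.418891
Iteration 2:
  f(3.000000) = 23.000000
  f(0.418891) = -3.926497
  x_3 = 0.418891 - (-3.926497)×(0.418891 - 3.000000)/(-3.926497 - 23.000000)
       = 0.795276
Iteration 3:
  f(0.418891) = -3.926497
  f(0.795276) = -3.497017
  x_4 = 0.795276 - (-3.497017)×(0.795276 - 0.418891)/(-3.497017 - (-3.926497))
       = 3.859963
Iteration 4:
  f(0.795276) = -3.497017
  f(3.859963) = 53.510797
  x_5 = 3.859963 - 53.510797×(3.859963 - 0.795276)/(53.510797 - (-3.497017))
       = 0.983272
Iteration 5:
  f(3.859963) = 53.510797
  f(0.983272) = -3.049348
  x_6 = 0.983272 - (-3.049348)×(0.983272 - 3.859963)/(-3.049348 - 53.510797)
       = 1.138364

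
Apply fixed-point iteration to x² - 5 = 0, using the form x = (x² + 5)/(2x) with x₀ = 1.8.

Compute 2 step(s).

Equation: x² - 5 = 0
Fixed-point form: x = (x² + 5)/(2x)
x₀ = 1.8

x_1 = g(1.800000) = 2.288889
x_2 = g(2.288889) = 2.236677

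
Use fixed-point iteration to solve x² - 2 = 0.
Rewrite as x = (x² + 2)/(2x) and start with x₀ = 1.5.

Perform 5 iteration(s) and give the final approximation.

Equation: x² - 2 = 0
Fixed-point form: x = (x² + 2)/(2x)
x₀ = 1.5

x_1 = g(1.500000) = 1.416667
x_2 = g(1.416667) = 1.414216
x_3 = g(1.414216) = 1.414214
x_4 = g(1.414214) = 1.414214
x_5 = g(1.414214) = 1.414214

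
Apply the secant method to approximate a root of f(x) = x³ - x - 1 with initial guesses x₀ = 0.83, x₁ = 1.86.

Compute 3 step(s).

f(x) = x³ - x - 1
x₀ = 0.83, x₁ = 1.86

Secant formula: x_{n+1} = x_n - f(x_n)(x_n - x_{n-1})/(f(x_n) - f(x_{n-1}))

Iteration 1:
  f(0.830000) = -1.258213
  f(1.860000) = 3.574856
  x_2 = 1.860000 - 3.574856×(1.860000 - 0.830000)/(3.574856 - (-1.258213))
       = 1.098144
Iteration 2:
  f(1.860000) = 3.574856
  f(1.098144) = -0.773869
  x_3 = 1.098144 - (-0.773869)×(1.098144 - 1.860000)/(-0.773869 - 3.574856)
       = 1.233719
Iteration 3:
  f(1.098144) = -0.773869
  f(1.233719) = -0.355922
  x_4 = 1.233719 - (-0.355922)×(1.233719 - 1.098144)/(-0.355922 - (-0.773869))
       = 1.349174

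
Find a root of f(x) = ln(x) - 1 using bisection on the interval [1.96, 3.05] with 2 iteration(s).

f(x) = ln(x) - 1
Initial interval: [1.96, 3.05]

Iteration 1:
  c_1 = (1.960000 + 3.050000)/2 = 2.505000
  f(c_1) = f(2.505000) = -0.081711
  f(a) × f(c) ≥ 0, new interval: [2.505000, 3.050000]
Iteration 2:
  c_2 = (2.505000 + 3.050000)/2 = 2.777500
  f(c_2) = f(2.777500) = 0.021551
  f(a) × f(c) < 0, new interval: [2.505000, 2.777500]

After 2 iteration(s), the approximation is c_2 = 2.777500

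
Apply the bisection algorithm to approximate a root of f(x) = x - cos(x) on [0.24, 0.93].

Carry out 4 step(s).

f(x) = x - cos(x)
Initial interval: [0.24, 0.93]

Iteration 1:
  c_1 = (0.240000 + 0.930000)/2 = 0.585000
  f(c_1) = f(0.585000) = -0.248712
  f(a) × f(c) ≥ 0, new interval: [0.585000, 0.930000]
Iteration 2:
  c_2 = (0.585000 + 0.930000)/2 = 0.757500
  f(c_2) = f(0.757500) = 0.030944
  f(a) × f(c) < 0, new interval: [0.585000, 0.757500]
Iteration 3:
  c_3 = (0.585000 + 0.757500)/2 = 0.671250
  f(c_3) = f(0.671250) = -0.111795
  f(a) × f(c) ≥ 0, new interval: [0.671250, 0.757500]
Iteration 4:
  c_4 = (0.671250 + 0.757500)/2 = 0.714375
  f(c_4) = f(0.714375) = -0.041128
  f(a) × f(c) ≥ 0, new interval: [0.714375, 0.757500]

After 4 iteration(s), the approximation is c_4 = 0.714375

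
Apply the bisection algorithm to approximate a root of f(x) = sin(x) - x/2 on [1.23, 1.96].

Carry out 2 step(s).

f(x) = sin(x) - x/2
Initial interval: [1.23, 1.96]

Iteration 1:
  c_1 = (1.230000 + 1.960000)/2 = 1.595000
  f(c_1) = f(1.595000) = 0.202207
  f(a) × f(c) ≥ 0, new interval: [1.595000, 1.960000]
Iteration 2:
  c_2 = (1.595000 + 1.960000)/2 = 1.777500
  f(c_2) = f(1.777500) = 0.089963
  f(a) × f(c) ≥ 0, new interval: [1.777500, 1.960000]

After 2 iteration(s), the approximation is c_2 = 1.777500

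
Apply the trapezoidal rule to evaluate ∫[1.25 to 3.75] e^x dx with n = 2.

f(x) = e^x
a = 1.25, b = 3.75, n = 2
h = (b - a)/n = 1.250000

Trapezoidal rule: (h/2)[f(x₀) + 2f(x₁) + 2f(x₂) + ... + f(xₙ)]

x_0 = 1.2500, f(x_0) = 3.490343, coefficient = 1
x_1 = 2.5000, f(x_1) = 12.182494, coefficient = 2
x_2 = 3.7500, f(x_2) = 42.521082, coefficient = 1

I ≈ (1.250000/2) × 70.376413 = 43.985258
Exact value: 39.030739
Error: 4.954519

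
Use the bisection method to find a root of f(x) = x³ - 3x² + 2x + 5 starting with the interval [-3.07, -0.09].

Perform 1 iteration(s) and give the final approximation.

f(x) = x³ - 3x² + 2x + 5
Initial interval: [-3.07, -0.09]

Iteration 1:
  c_1 = (-3.070000 + (-0.090000))/2 = -1.580000
  f(c_1) = f(-1.580000) = -9.593512
  f(a) × f(c) ≥ 0, new interval: [-1.580000, -0.090000]

After 1 iteration(s), the approximation is c_1 = -1.580000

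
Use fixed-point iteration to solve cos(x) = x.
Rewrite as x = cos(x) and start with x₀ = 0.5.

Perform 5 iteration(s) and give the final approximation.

Equation: cos(x) = x
Fixed-point form: x = cos(x)
x₀ = 0.5

x_1 = g(0.500000) = 0.877583
x_2 = g(0.877583) = 0.639012
x_3 = g(0.639012) = 0.802685
x_4 = g(0.802685) = 0.694778
x_5 = g(0.694778) = 0.768196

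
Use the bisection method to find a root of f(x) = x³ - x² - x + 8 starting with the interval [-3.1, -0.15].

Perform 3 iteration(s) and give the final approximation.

f(x) = x³ - x² - x + 8
Initial interval: [-3.1, -0.15]

Iteration 1:
  c_1 = (-3.100000 + (-0.150000))/2 = -1.625000
  f(c_1) = f(-1.625000) = 2.693359
  f(a) × f(c) < 0, new interval: [-3.100000, -1.625000]
Iteration 2:
  c_2 = (-3.100000 + (-1.625000))/2 = -2.362500
  f(c_2) = f(-2.362500) = -8.404979
  f(a) × f(c) ≥ 0, new interval: [-2.362500, -1.625000]
Iteration 3:
  c_3 = (-2.362500 + (-1.625000))/2 = -1.993750
  f(c_3) = f(-1.993750) = -1.906523
  f(a) × f(c) ≥ 0, new interval: [-1.993750, -1.625000]

After 3 iteration(s), the approximation is c_3 = -1.993750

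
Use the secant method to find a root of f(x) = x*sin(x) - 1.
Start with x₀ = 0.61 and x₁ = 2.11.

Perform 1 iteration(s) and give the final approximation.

f(x) = x*sin(x) - 1
x₀ = 0.61, x₁ = 2.11

Secant formula: x_{n+1} = x_n - f(x_n)(x_n - x_{n-1})/(f(x_n) - f(x_{n-1}))

Iteration 1:
  f(0.610000) = -0.650551
  f(2.110000) = 0.810629
  x_2 = 2.110000 - 0.810629×(2.110000 - 0.610000)/(0.810629 - (-0.650551))
       = 1.277835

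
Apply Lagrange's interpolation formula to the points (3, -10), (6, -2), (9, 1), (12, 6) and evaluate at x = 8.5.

Lagrange interpolation formula:
P(x) = Σ yᵢ × Lᵢ(x)
where Lᵢ(x) = Π_{j≠i} (x - xⱼ)/(xᵢ - xⱼ)

L_0(8.5) = (8.5 - 6)/(3 - 6) × (8.5 - 9)/(3 - 9) × (8.5 - 12)/(3 - 12) = -0.027006
L_1(8.5) = (8.5 - 3)/(6 - 3) × (8.5 - 9)/(6 - 9) × (8.5 - 12)/(6 - 12) = 0.178241
L_2(8.5) = (8.5 - 3)/(9 - 3) × (8.5 - 6)/(9 - 6) × (8.5 - 12)/(9 - 12) = 0.891204
L_3(8.5) = (8.5 - 3)/(12 - 3) × (8.5 - 6)/(12 - 6) × (8.5 - 9)/(12 - 9) = -0.042438

P(8.5) = (-10)×L_0(8.5) + (-2)×L_1(8.5) + 1×L_2(8.5) + 6×L_3(8.5)
P(8.5) = 0.550154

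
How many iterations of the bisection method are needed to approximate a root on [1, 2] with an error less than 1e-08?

We need (b-a)/2^n ≤ 1e-08
(2 - 1)/2^n ≤ 1e-08
1/2^n ≤ 1e-08
2^n ≥ 100000000
n ≥ log₂(100000000) = 26.58
n ≥ 27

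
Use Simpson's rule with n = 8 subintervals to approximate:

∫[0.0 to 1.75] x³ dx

f(x) = x³
a = 0.0, b = 1.75, n = 8
h = (b - a)/n = 0.218750

Simpson's rule: (h/3)[f(x₀) + 4f(x₁) + 2f(x₂) + ... + f(xₙ)]

x_0 = 0.0000, f(x_0) = 0.000000, coefficient = 1
x_1 = 0.2188, f(x_1) = 0.010468, coefficient = 4
x_2 = 0.4375, f(x_2) = 0.083740, coefficient = 2
x_3 = 0.6562, f(x_3) = 0.282623, coefficient = 4
x_4 = 0.8750, f(x_4) = 0.669922, coefficient = 2
x_5 = 1.0938, f(x_5) = 1.308441, coefficient = 4
x_6 = 1.3125, f(x_6) = 2.260986, coefficient = 2
x_7 = 1.5312, f(x_7) = 3.590363, coefficient = 4
x_8 = 1.7500, f(x_8) = 5.359375, coefficient = 1

I ≈ (0.218750/3) × 32.156250 = 2.344727
Exact value: 2.344727
Error: 0.000000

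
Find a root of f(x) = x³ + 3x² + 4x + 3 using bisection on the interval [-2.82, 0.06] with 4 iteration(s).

f(x) = x³ + 3x² + 4x + 3
Initial interval: [-2.82, 0.06]

Iteration 1:
  c_1 = (-2.820000 + 0.060000)/2 = -1.380000
  f(c_1) = f(-1.380000) = 0.565128
  f(a) × f(c) < 0, new interval: [-2.820000, -1.380000]
Iteration 2:
  c_2 = (-2.820000 + (-1.380000))/2 = -2.100000
  f(c_2) = f(-2.100000) = -1.431000
  f(a) × f(c) ≥ 0, new interval: [-2.100000, -1.380000]
Iteration 3:
  c_3 = (-2.100000 + (-1.380000))/2 = -1.740000
  f(c_3) = f(-1.740000) = -0.145224
  f(a) × f(c) ≥ 0, new interval: [-1.740000, -1.380000]
Iteration 4:
  c_4 = (-1.740000 + (-1.380000))/2 = -1.560000
  f(c_4) = f(-1.560000) = 0.264384
  f(a) × f(c) < 0, new interval: [-1.740000, -1.560000]

After 4 iteration(s), the approximation is c_4 = -1.560000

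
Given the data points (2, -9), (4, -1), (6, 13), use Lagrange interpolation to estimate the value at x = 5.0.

Lagrange interpolation formula:
P(x) = Σ yᵢ × Lᵢ(x)
where Lᵢ(x) = Π_{j≠i} (x - xⱼ)/(xᵢ - xⱼ)

L_0(5.0) = (5.0 - 4)/(2 - 4) × (5.0 - 6)/(2 - 6) = -0.125000
L_1(5.0) = (5.0 - 2)/(4 - 2) × (5.0 - 6)/(4 - 6) = 0.750000
L_2(5.0) = (5.0 - 2)/(6 - 2) × (5.0 - 4)/(6 - 4) = 0.375000

P(5.0) = (-9)×L_0(5.0) + (-1)×L_1(5.0) + 13×L_2(5.0)
P(5.0) = 5.250000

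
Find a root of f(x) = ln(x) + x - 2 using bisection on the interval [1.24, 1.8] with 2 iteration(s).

f(x) = ln(x) + x - 2
Initial interval: [1.24, 1.8]

Iteration 1:
  c_1 = (1.240000 + 1.800000)/2 = 1.520000
  f(c_1) = f(1.520000) = -0.061290
  f(a) × f(c) ≥ 0, new interval: [1.520000, 1.800000]
Iteration 2:
  c_2 = (1.520000 + 1.800000)/2 = 1.660000
  f(c_2) = f(1.660000) = 0.166818
  f(a) × f(c) < 0, new interval: [1.520000, 1.660000]

After 2 iteration(s), the approximation is c_2 = 1.660000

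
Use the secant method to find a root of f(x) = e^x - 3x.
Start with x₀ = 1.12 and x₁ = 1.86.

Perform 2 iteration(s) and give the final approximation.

f(x) = e^x - 3x
x₀ = 1.12, x₁ = 1.86

Secant formula: x_{n+1} = x_n - f(x_n)(x_n - x_{n-1})/(f(x_n) - f(x_{n-1}))

Iteration 1:
  f(1.120000) = -0.295146
  f(1.860000) = 0.843737
  x_2 = 1.860000 - 0.843737×(1.860000 - 1.120000)/(0.843737 - (-0.295146))
       = 1.311774
Iteration 2:
  f(1.860000) = 0.843737
  f(1.311774) = -0.222568
  x_3 = 1.311774 - (-0.222568)×(1.311774 - 1.860000)/(-0.222568 - 0.843737)
       = 1.426204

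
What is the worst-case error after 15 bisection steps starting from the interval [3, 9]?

Bisection error bound: |error| ≤ (b-a)/2^n
|error| ≤ (9 - 3)/2^15 = 6/2^15
|error| ≤ 0.0001831055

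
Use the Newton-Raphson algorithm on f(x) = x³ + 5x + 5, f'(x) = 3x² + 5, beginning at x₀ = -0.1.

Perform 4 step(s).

f(x) = x³ + 5x + 5
f'(x) = 3x² + 5
x₀ = -0.1

Newton-Raphson formula: x_{n+1} = x_n - f(x_n)/f'(x_n)

Iteration 1:
  f(-0.100000) = 4.499000
  f'(-0.100000) = 5.030000
  x_1 = -0.100000 - 4.499000/5.030000 = -0.994433
Iteration 2:
  f(-0.994433) = -0.955560
  f'(-0.994433) = 7.966693
  x_2 = -0.994433 - (-0.955560)/7.966693 = -0.874489
Iteration 3:
  f(-0.874489) = -0.041194
  f'(-0.874489) = 7.294193
  x_3 = -0.874489 - (-0.041194)/7.294193 = -0.868842
Iteration 4:
  f(-0.868842) = -0.000083
  f'(-0.868842) = 7.264657
  x_4 = -0.868842 - (-0.000083)/7.264657 = -0.868830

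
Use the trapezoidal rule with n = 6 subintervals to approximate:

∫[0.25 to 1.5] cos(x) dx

f(x) = cos(x)
a = 0.25, b = 1.5, n = 6
h = (b - a)/n = 0.208333

Trapezoidal rule: (h/2)[f(x₀) + 2f(x₁) + 2f(x₂) + ... + f(xₙ)]

x_0 = 0.2500, f(x_0) = 0.968912, coefficient = 1
x_1 = 0.4583, f(x_1) = 0.896791, coefficient = 2
x_2 = 0.6667, f(x_2) = 0.785887, coefficient = 2
x_3 = 0.8750, f(x_3) = 0.640997, coefficient = 2
x_4 = 1.0833, f(x_4) = 0.468386, coefficient = 2
x_5 = 1.2917, f(x_5) = 0.275519, coefficient = 2
x_6 = 1.5000, f(x_6) = 0.070737, coefficient = 1

I ≈ (0.208333/2) × 7.174810 = 0.747376
Exact value: 0.750091
Error: 0.002715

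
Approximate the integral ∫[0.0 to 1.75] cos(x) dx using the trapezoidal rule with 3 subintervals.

f(x) = cos(x)
a = 0.0, b = 1.75, n = 3
h = (b - a)/n = 0.583333

Trapezoidal rule: (h/2)[f(x₀) + 2f(x₁) + 2f(x₂) + ... + f(xₙ)]

x_0 = 0.0000, f(x_0) = 1.000000, coefficient = 1
x_1 = 0.5833, f(x_1) = 0.834631, coefficient = 2
x_2 = 1.1667, f(x_2) = 0.393219, coefficient = 2
x_3 = 1.7500, f(x_3) = -0.178246, coefficient = 1

I ≈ (0.583333/2) × 3.277454 = 0.955924
Exact value: 0.983986
Error: 0.028062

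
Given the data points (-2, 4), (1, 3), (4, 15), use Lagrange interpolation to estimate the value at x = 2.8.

Lagrange interpolation formula:
P(x) = Σ yᵢ × Lᵢ(x)
where Lᵢ(x) = Π_{j≠i} (x - xⱼ)/(xᵢ - xⱼ)

L_0(2.8) = (2.8 - 1)/(-2 - 1) × (2.8 - 4)/(-2 - 4) = -0.120000
L_1(2.8) = (2.8 - (-2))/(1 - (-2)) × (2.8 - 4)/(1 - 4) = 0.640000
L_2(2.8) = (2.8 - (-2))/(4 - (-2)) × (2.8 - 1)/(4 - 1) = 0.480000

P(2.8) = 4×L_0(2.8) + 3×L_1(2.8) + 15×L_2(2.8)
P(2.8) = 8.640000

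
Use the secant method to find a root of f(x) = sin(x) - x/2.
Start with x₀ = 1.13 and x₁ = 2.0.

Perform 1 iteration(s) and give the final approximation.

f(x) = sin(x) - x/2
x₀ = 1.13, x₁ = 2.0

Secant formula: x_{n+1} = x_n - f(x_n)(x_n - x_{n-1})/(f(x_n) - f(x_{n-1}))

Iteration 1:
  f(1.130000) = 0.339412
  f(2.000000) = -0.090703
  x_2 = 2.000000 - (-0.090703)×(2.000000 - 1.130000)/(-0.090703 - 0.339412)
       = 1.816534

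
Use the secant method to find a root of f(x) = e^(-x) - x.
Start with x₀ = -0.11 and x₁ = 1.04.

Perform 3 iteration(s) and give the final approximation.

f(x) = e^(-x) - x
x₀ = -0.11, x₁ = 1.04

Secant formula: x_{n+1} = x_n - f(x_n)(x_n - x_{n-1})/(f(x_n) - f(x_{n-1}))

Iteration 1:
  f(-0.110000) = 1.226278
  f(1.040000) = -0.686545
  x_2 = 1.040000 - (-0.686545)×(1.040000 - (-0.110000))/(-0.686545 - 1.226278)
       = 0.627245
Iteration 2:
  f(1.040000) = -0.686545
  f(0.627245) = -0.093184
  x_3 = 0.627245 - (-0.093184)×(0.627245 - 1.040000)/(-0.093184 - (-0.686545))
       = 0.562424
Iteration 3:
  f(0.627245) = -0.093184
  f(0.562424) = 0.007402
  x_4 = 0.562424 - 0.007402×(0.562424 - 0.627245)/(0.007402 - (-0.093184))
       = 0.567194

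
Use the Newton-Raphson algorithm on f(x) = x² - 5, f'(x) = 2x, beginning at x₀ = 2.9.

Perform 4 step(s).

f(x) = x² - 5
f'(x) = 2x
x₀ = 2.9

Newton-Raphson formula: x_{n+1} = x_n - f(x_n)/f'(x_n)

Iteration 1:
  f(2.900000) = 3.410000
  f'(2.900000) = 5.800000
  x_1 = 2.900000 - 3.410000/5.800000 = 2.312069
Iteration 2:
  f(2.312069) = 0.345663
  f'(2.312069) = 4.624138
  x_2 = 2.312069 - 0.345663/4.624138 = 2.237317
Iteration 3:
  f(2.237317) = 0.005588
  f'(2.237317) = 4.474634
  x_3 = 2.237317 - 0.005588/4.474634 = 2.236068
Iteration 4:
  f(2.236068) = 0.000002
  f'(2.236068) = 4.472137
  x_4 = 2.236068 - 0.000002/4.472137 = 2.236068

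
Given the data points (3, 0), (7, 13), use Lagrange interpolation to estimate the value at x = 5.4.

Lagrange interpolation formula:
P(x) = Σ yᵢ × Lᵢ(x)
where Lᵢ(x) = Π_{j≠i} (x - xⱼ)/(xᵢ - xⱼ)

L_0(5.4) = (5.4 - 7)/(3 - 7) = 0.400000
L_1(5.4) = (5.4 - 3)/(7 - 3) = 0.600000

P(5.4) = 0×L_0(5.4) + 13×L_1(5.4)
P(5.4) = 7.800000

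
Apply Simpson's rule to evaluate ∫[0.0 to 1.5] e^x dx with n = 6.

f(x) = e^x
a = 0.0, b = 1.5, n = 6
h = (b - a)/n = 0.250000

Simpson's rule: (h/3)[f(x₀) + 4f(x₁) + 2f(x₂) + ... + f(xₙ)]

x_0 = 0.0000, f(x_0) = 1.000000, coefficient = 1
x_1 = 0.2500, f(x_1) = 1.284025, coefficient = 4
x_2 = 0.5000, f(x_2) = 1.648721, coefficient = 2
x_3 = 0.7500, f(x_3) = 2.117000, coefficient = 4
x_4 = 1.0000, f(x_4) = 2.718282, coefficient = 2
x_5 = 1.2500, f(x_5) = 3.490343, coefficient = 4
x_6 = 1.5000, f(x_6) = 4.481689, coefficient = 1

I ≈ (0.250000/3) × 41.781169 = 3.481764
Exact value: 3.481689
Error: 0.000075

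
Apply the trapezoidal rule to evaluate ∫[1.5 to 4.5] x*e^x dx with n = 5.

f(x) = x*e^x
a = 1.5, b = 4.5, n = 5
h = (b - a)/n = 0.600000

Trapezoidal rule: (h/2)[f(x₀) + 2f(x₁) + 2f(x₂) + ... + f(xₙ)]

x_0 = 1.5000, f(x_0) = 6.722534, coefficient = 1
x_1 = 2.1000, f(x_1) = 17.148957, coefficient = 2
x_2 = 2.7000, f(x_2) = 40.175276, coefficient = 2
x_3 = 3.3000, f(x_3) = 89.471708, coefficient = 2
x_4 = 3.9000, f(x_4) = 192.669552, coefficient = 2
x_5 = 4.5000, f(x_5) = 405.077091, coefficient = 1

I ≈ (0.600000/2) × 1090.730609 = 327.219183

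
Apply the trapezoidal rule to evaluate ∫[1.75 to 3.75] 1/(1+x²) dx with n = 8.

f(x) = 1/(1+x²)
a = 1.75, b = 3.75, n = 8
h = (b - a)/n = 0.250000

Trapezoidal rule: (h/2)[f(x₀) + 2f(x₁) + 2f(x₂) + ... + f(xₙ)]

x_0 = 1.7500, f(x_0) = 0.246154, coefficient = 1
x_1 = 2.0000, f(x_1) = 0.200000, coefficient = 2
x_2 = 2.2500, f(x_2) = 0.164948, coefficient = 2
x_3 = 2.5000, f(x_3) = 0.137931, coefficient = 2
x_4 = 2.7500, f(x_4) = 0.116788, coefficient = 2
x_5 = 3.0000, f(x_5) = 0.100000, coefficient = 2
x_6 = 3.2500, f(x_6) = 0.086486, coefficient = 2
x_7 = 3.5000, f(x_7) = 0.075472, coefficient = 2
x_8 = 3.7500, f(x_8) = 0.066390, coefficient = 1

I ≈ (0.250000/2) × 2.075796 = 0.259474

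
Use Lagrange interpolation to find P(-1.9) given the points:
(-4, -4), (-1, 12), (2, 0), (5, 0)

Lagrange interpolation formula:
P(x) = Σ yᵢ × Lᵢ(x)
where Lᵢ(x) = Π_{j≠i} (x - xⱼ)/(xᵢ - xⱼ)

L_0(-1.9) = (-1.9 - (-1))/(-4 - (-1)) × (-1.9 - 2)/(-4 - 2) × (-1.9 - 5)/(-4 - 5) = 0.149500
L_1(-1.9) = (-1.9 - (-4))/(-1 - (-4)) × (-1.9 - 2)/(-1 - 2) × (-1.9 - 5)/(-1 - 5) = 1.046500
L_2(-1.9) = (-1.9 - (-4))/(2 - (-4)) × (-1.9 - (-1))/(2 - (-1)) × (-1.9 - 5)/(2 - 5) = -0.241500
L_3(-1.9) = (-1.9 - (-4))/(5 - (-4)) × (-1.9 - (-1))/(5 - (-1)) × (-1.9 - 2)/(5 - 2) = 0.045500

P(-1.9) = (-4)×L_0(-1.9) + 12×L_1(-1.9) + 0×L_2(-1.9) + 0×L_3(-1.9)
P(-1.9) = 11.960000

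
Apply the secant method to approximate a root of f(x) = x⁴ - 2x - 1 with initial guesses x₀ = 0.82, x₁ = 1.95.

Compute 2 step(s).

f(x) = x⁴ - 2x - 1
x₀ = 0.82, x₁ = 1.95

Secant formula: x_{n+1} = x_n - f(x_n)(x_n - x_{n-1})/(f(x_n) - f(x_{n-1}))

Iteration 1:
  f(0.820000) = -2.187878
  f(1.950000) = 9.559006
  x_2 = 1.950000 - 9.559006×(1.950000 - 0.820000)/(9.559006 - (-2.187878))
       = 1.030465
Iteration 2:
  f(1.950000) = 9.559006
  f(1.030465) = -1.933388
  x_3 = 1.030465 - (-1.933388)×(1.030465 - 1.950000)/(-1.933388 - 9.559006)
       = 1.185160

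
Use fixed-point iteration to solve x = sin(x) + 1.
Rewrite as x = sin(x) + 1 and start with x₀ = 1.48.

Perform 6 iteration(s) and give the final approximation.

Equation: x = sin(x) + 1
Fixed-point form: x = sin(x) + 1
x₀ = 1.48

x_1 = g(1.480000) = 1.995881
x_2 = g(1.995881) = 1.911004
x_3 = g(1.911004) = 1.942685
x_4 = g(1.942685) = 1.931643
x_5 = g(1.931643) = 1.935598
x_6 = g(1.935598) = 1.934194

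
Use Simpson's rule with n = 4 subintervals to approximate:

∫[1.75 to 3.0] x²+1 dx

f(x) = x²+1
a = 1.75, b = 3.0, n = 4
h = (b - a)/n = 0.312500

Simpson's rule: (h/3)[f(x₀) + 4f(x₁) + 2f(x₂) + ... + f(xₙ)]

x_0 = 1.7500, f(x_0) = 4.062500, coefficient = 1
x_1 = 2.0625, f(x_1) = 5.253906, coefficient = 4
x_2 = 2.3750, f(x_2) = 6.640625, coefficient = 2
x_3 = 2.6875, f(x_3) = 8.222656, coefficient = 4
x_4 = 3.0000, f(x_4) = 10.000000, coefficient = 1

I ≈ (0.312500/3) × 81.250000 = 8.463542
Exact value: 8.463542
Error: 0.000000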